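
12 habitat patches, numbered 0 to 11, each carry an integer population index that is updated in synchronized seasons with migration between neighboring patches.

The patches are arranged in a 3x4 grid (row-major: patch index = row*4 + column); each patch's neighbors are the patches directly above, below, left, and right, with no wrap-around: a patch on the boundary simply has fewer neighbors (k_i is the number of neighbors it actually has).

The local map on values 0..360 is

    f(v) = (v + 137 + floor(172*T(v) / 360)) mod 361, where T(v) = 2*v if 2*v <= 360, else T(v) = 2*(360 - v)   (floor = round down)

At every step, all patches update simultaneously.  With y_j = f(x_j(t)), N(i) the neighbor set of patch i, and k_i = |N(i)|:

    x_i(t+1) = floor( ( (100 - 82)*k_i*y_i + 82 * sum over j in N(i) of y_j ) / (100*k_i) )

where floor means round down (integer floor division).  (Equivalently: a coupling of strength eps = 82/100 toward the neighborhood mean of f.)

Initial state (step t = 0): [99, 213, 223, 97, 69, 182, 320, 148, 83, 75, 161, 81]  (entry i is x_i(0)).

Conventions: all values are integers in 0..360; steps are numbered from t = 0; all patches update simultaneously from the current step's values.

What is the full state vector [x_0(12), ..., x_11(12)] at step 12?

Answer: [28, 28, 29, 28, 27, 28, 28, 28, 27, 27, 28, 28]

Derivation:
t=0: [99, 213, 223, 97, 69, 182, 320, 148, 83, 75, 161, 81]
t=1: [223, 183, 184, 138, 255, 190, 108, 218, 280, 192, 210, 116]
t=2: [129, 128, 165, 113, 129, 173, 168, 131, 129, 129, 153, 106]
t=3: [27, 70, 150, 117, 51, 58, 84, 225, 28, 64, 143, 105]
t=4: [242, 187, 170, 82, 214, 264, 157, 200, 238, 182, 257, 137]
t=5: [128, 123, 158, 150, 130, 119, 117, 138, 128, 130, 93, 113]
t=6: [23, 35, 39, 65, 21, 17, 93, 125, 29, 101, 164, 213]
t=7: [189, 191, 253, 143, 180, 242, 159, 197, 244, 185, 230, 70]
t=8: [128, 129, 97, 116, 129, 119, 121, 136, 128, 129, 156, 154]
t=9: [27, 103, 70, 150, 21, 21, 95, 32, 27, 36, 46, 63]
t=10: [245, 235, 248, 205, 184, 246, 237, 213, 191, 199, 256, 221]
t=11: [129, 130, 129, 129, 129, 129, 130, 129, 128, 129, 129, 129]
t=12: [28, 28, 29, 28, 27, 28, 28, 28, 27, 27, 28, 28]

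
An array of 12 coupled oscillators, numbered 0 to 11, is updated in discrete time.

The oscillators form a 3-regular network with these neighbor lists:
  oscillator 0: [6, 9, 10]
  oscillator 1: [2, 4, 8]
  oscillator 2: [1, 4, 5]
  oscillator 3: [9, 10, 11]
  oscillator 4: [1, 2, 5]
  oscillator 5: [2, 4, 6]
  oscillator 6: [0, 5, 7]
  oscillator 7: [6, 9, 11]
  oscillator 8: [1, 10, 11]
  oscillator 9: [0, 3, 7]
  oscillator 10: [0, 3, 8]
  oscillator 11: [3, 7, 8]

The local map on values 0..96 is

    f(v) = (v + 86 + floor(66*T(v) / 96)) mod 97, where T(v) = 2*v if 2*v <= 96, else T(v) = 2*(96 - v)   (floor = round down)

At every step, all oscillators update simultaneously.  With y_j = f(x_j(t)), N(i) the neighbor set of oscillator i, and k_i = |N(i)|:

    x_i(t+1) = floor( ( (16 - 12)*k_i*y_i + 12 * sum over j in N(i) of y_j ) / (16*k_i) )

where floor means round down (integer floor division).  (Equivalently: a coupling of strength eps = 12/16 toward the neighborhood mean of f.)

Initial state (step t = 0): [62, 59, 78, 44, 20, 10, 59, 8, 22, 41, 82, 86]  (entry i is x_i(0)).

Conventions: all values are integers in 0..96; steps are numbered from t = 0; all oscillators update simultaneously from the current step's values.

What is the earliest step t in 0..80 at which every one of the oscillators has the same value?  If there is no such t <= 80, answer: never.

Simulating step by step:
t=0: [62, 59, 78, 44, 20, 10, 59, 8, 22, 41, 82, 86]  (not all equal)
t=1: [44, 42, 35, 89, 35, 35, 5, 45, 55, 46, 56, 57]  (not all equal)
t=2: [24, 58, 76, 23, 76, 54, 65, 24, 24, 69, 46, 46]  (not all equal)
t=3: [59, 58, 47, 35, 47, 70, 47, 59, 12, 57, 34, 34]  (not all equal)
t=4: [18, 6, 25, 53, 25, 25, 24, 18, 39, 19, 39, 39]  (not all equal)
t=5: [48, 45, 36, 50, 36, 47, 39, 48, 61, 25, 49, 49]  (not all equal)
t=6: [35, 61, 61, 15, 61, 58, 24, 35, 26, 16, 4, 4]  (not all equal)
t=7: [60, 13, 1, 60, 1, 12, 48, 60, 60, 48, 60, 60]  (not all equal)
t=8: [3, 49, 53, 2, 53, 49, 6, 3, 5, 2, 1, 1]  (not all equal)
t=9: [68, 3, 4, 89, 4, 4, 48, 68, 45, 91, 67, 67]  (not all equal)
t=10: [70, 94, 94, 90, 94, 72, 72, 70, 94, 90, 93, 93]  (not all equal)
t=11: [90, 85, 87, 86, 87, 89, 94, 90, 85, 90, 88, 88]  (not all equal)
t=12: [86, 88, 88, 87, 88, 87, 86, 86, 88, 87, 88, 88]  (not all equal)
t=13: [88, 88, 88, 88, 88, 88, 88, 88, 88, 88, 88, 88]  (all equal)

Answer: 13
Key observation: Synchronization is absorbing here: once all oscillators are equal they stay equal, and step 13 is the first all-equal step.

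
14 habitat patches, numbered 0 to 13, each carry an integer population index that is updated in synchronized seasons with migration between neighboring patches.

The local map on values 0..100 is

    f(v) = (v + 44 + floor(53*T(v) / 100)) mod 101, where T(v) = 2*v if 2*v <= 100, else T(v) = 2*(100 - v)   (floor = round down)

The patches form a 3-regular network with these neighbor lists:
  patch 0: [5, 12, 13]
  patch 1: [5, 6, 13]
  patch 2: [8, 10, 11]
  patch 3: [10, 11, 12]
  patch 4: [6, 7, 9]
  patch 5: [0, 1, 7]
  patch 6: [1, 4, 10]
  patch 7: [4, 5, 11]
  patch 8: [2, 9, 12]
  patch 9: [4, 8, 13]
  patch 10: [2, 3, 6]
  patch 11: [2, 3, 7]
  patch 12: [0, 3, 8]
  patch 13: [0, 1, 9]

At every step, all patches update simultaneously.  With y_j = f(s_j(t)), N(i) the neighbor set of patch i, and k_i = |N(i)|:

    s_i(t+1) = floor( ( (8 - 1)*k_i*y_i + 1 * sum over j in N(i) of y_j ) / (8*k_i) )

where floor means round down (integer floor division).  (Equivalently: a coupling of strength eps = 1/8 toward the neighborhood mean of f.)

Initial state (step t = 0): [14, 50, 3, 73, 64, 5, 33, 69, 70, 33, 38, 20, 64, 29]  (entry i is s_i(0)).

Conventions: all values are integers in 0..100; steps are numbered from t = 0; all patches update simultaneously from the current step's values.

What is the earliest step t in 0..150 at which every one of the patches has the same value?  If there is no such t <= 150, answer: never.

Simulating step by step:
t=0: [14, 50, 3, 73, 64, 5, 33, 69, 70, 33, 38, 20, 64, 29]  (not all equal)
t=1: [67, 43, 50, 44, 42, 54, 13, 46, 42, 12, 22, 80, 46, 7]  (not all equal)
t=2: [44, 34, 47, 35, 32, 44, 67, 37, 31, 64, 84, 43, 36, 56]  (not all equal)
t=3: [32, 16, 37, 16, 11, 31, 41, 19, 9, 41, 41, 30, 17, 43]  (not all equal)
t=4: [11, 69, 20, 71, 63, 12, 30, 75, 59, 30, 28, 10, 75, 31]  (not all equal)
t=5: [62, 41, 78, 43, 41, 65, 7, 45, 44, 7, 5, 63, 44, 10]  (not all equal)
t=6: [45, 30, 44, 32, 29, 43, 55, 35, 34, 55, 52, 43, 33, 61]  (not all equal)
t=7: [34, 8, 32, 10, 6, 29, 41, 15, 15, 41, 42, 29, 11, 42]  (not all equal)
t=8: [15, 54, 11, 60, 54, 7, 29, 67, 68, 30, 29, 7, 64, 29]  (not all equal)
t=9: [69, 41, 62, 43, 41, 57, 5, 45, 43, 7, 6, 57, 46, 6]  (not all equal)
t=10: [44, 30, 44, 32, 29, 43, 51, 35, 32, 55, 54, 44, 36, 54]  (not all equal)
t=11: [32, 8, 32, 10, 6, 29, 41, 15, 10, 41, 42, 31, 16, 42]  (not all equal)
t=12: [11, 54, 11, 60, 54, 7, 29, 67, 60, 29, 29, 11, 72, 29]  (not all equal)
t=13: [62, 41, 62, 44, 41, 57, 5, 45, 44, 5, 6, 64, 45, 6]  (not all equal)
t=14: [45, 30, 44, 34, 29, 43, 51, 35, 34, 52, 54, 44, 35, 54]  (not all equal)
t=15: [34, 8, 32, 15, 6, 29, 41, 15, 15, 41, 43, 31, 15, 42]  (not all equal)
t=16: [15, 54, 11, 69, 54, 7, 29, 67, 69, 30, 31, 11, 71, 29]  (not all equal)
t=17: [69, 41, 62, 43, 41, 57, 5, 45, 43, 7, 9, 64, 45, 6]  (not all equal)
t=18: [44, 30, 45, 33, 29, 43, 52, 35, 32, 55, 59, 44, 35, 54]  (not all equal)
t=19: [32, 8, 34, 12, 6, 29, 41, 15, 10, 41, 43, 31, 15, 42]  (not all equal)
t=20: [11, 54, 15, 64, 54, 7, 29, 67, 60, 29, 31, 11, 70, 29]  (not all equal)
t=21: [62, 41, 69, 44, 41, 57, 5, 45, 44, 5, 10, 64, 45, 6]  (not all equal)
t=22: [45, 30, 44, 34, 29, 43, 52, 35, 34, 52, 61, 44, 35, 54]  (not all equal)
t=23: [34, 8, 32, 15, 6, 29, 41, 15, 15, 41, 43, 31, 15, 42]  (not all equal)

Answer: never
Key observation: The state at step 15 reappears at step 23 — the system is in a cycle of period 8 from step 15 on.  No step 0..23 is synchronized, and the cycle repeats forever, so no step up to 150 (or ever) has all patches equal.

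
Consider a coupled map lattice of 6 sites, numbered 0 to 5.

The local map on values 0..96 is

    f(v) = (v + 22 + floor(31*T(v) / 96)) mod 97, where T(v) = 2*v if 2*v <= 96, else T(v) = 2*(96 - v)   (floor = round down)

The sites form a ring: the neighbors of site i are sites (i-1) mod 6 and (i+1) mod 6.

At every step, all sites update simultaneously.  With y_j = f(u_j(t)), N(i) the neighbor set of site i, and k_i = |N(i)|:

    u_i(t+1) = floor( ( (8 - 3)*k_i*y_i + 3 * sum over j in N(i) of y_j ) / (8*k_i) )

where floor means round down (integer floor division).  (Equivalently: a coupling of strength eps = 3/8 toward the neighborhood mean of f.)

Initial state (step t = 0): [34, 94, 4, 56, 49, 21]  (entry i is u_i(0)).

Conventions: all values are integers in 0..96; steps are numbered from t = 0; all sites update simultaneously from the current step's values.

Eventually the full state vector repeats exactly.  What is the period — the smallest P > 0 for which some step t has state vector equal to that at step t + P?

Answer: 8
Key observation: The state at step 42, [4, 4, 4, 4, 4, 4], reappears at step 50 — and no state repeats earlier — so the cycle the system enters has period 8.

Derivation:
t=0: [34, 94, 4, 56, 49, 21]
t=1: [62, 32, 22, 9, 14, 50]
t=2: [19, 58, 56, 41, 35, 12]
t=3: [42, 15, 21, 71, 73, 50]
t=4: [66, 56, 45, 20, 10, 21]
t=5: [17, 23, 71, 58, 44, 44]
t=6: [59, 48, 19, 24, 77, 85]
t=7: [8, 13, 45, 50, 23, 14]
t=8: [38, 51, 68, 31, 46, 45]
t=9: [71, 20, 21, 47, 31, 75]
t=10: [20, 46, 45, 25, 48, 24]
t=11: [45, 28, 71, 58, 25, 49]
t=12: [73, 62, 21, 18, 41, 32]
t=13: [22, 17, 46, 59, 79, 65]
t=14: [47, 41, 10, 7, 11, 19]
t=15: [27, 63, 46, 35, 41, 41]
t=16: [59, 18, 16, 66, 87, 84]
t=17: [16, 42, 41, 18, 15, 14]
t=18: [55, 82, 82, 57, 46, 45]
t=19: [24, 14, 14, 7, 19, 61]
t=20: [48, 48, 42, 39, 40, 26]
t=21: [15, 20, 73, 87, 82, 57]
t=22: [40, 44, 20, 15, 14, 16]
t=23: [81, 85, 60, 47, 45, 54]
t=24: [13, 14, 8, 20, 61, 24]
t=25: [46, 42, 40, 41, 26, 47]
t=26: [17, 73, 88, 83, 57, 13]
t=27: [40, 20, 16, 14, 15, 37]
t=28: [79, 59, 48, 45, 52, 76]
t=29: [12, 7, 21, 61, 23, 11]
t=30: [39, 38, 42, 26, 45, 43]
t=31: [86, 85, 84, 75, 89, 91]
t=32: [17, 16, 15, 14, 17, 18]
t=33: [49, 47, 46, 45, 48, 50]
t=34: [3, 2, 18, 60, 21, 4]
t=35: [26, 30, 38, 25, 41, 32]
t=36: [67, 72, 77, 71, 81, 74]
t=37: [10, 12, 13, 12, 14, 12]
t=38: [39, 40, 42, 42, 43, 41]
t=39: [86, 87, 90, 91, 91, 89]
t=40: [17, 17, 18, 18, 18, 18]
t=41: [49, 49, 50, 51, 51, 50]
t=42: [4, 4, 4, 4, 4, 4]
t=43: [28, 28, 28, 28, 28, 28]
t=44: [68, 68, 68, 68, 68, 68]
t=45: [11, 11, 11, 11, 11, 11]
t=46: [40, 40, 40, 40, 40, 40]
t=47: [87, 87, 87, 87, 87, 87]
t=48: [17, 17, 17, 17, 17, 17]
t=49: [49, 49, 49, 49, 49, 49]
t=50: [4, 4, 4, 4, 4, 4]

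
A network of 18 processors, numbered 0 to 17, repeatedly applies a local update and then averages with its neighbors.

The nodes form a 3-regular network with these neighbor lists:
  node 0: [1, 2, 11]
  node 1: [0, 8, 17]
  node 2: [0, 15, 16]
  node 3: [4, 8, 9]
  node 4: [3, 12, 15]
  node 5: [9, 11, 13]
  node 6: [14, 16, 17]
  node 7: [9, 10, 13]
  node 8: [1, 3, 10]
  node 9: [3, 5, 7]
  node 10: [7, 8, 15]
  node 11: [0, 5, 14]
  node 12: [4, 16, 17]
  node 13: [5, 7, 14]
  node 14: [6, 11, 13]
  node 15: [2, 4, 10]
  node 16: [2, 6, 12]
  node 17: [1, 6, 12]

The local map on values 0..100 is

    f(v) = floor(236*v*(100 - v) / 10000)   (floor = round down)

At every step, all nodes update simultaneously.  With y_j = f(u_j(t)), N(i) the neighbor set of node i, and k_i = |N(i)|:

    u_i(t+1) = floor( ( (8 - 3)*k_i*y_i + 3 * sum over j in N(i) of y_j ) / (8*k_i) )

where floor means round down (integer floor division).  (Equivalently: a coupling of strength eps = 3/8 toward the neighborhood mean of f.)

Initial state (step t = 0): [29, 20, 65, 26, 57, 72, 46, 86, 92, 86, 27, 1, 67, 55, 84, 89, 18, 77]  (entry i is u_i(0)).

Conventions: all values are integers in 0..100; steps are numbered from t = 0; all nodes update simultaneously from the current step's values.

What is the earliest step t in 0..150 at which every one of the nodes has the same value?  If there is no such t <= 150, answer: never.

Answer: 4
Key observation: Synchronization is absorbing here: once all nodes are equal they stay equal, and step 4 is the first all-equal step.

Derivation:
t=0: [29, 20, 65, 26, 57, 72, 46, 86, 92, 86, 27, 1, 67, 55, 84, 89, 18, 77]  (not all equal)
t=1: [41, 36, 46, 40, 50, 40, 49, 34, 26, 32, 37, 17, 49, 49, 34, 33, 41, 44]  (not all equal)
t=2: [53, 53, 57, 54, 57, 52, 57, 53, 48, 52, 53, 41, 58, 56, 51, 54, 57, 57]  (not all equal)
t=3: [57, 57, 57, 57, 57, 57, 57, 58, 58, 58, 58, 57, 57, 58, 57, 57, 57, 57]  (not all equal)
t=4: [57, 57, 57, 57, 57, 57, 57, 57, 57, 57, 57, 57, 57, 57, 57, 57, 57, 57]  (all equal)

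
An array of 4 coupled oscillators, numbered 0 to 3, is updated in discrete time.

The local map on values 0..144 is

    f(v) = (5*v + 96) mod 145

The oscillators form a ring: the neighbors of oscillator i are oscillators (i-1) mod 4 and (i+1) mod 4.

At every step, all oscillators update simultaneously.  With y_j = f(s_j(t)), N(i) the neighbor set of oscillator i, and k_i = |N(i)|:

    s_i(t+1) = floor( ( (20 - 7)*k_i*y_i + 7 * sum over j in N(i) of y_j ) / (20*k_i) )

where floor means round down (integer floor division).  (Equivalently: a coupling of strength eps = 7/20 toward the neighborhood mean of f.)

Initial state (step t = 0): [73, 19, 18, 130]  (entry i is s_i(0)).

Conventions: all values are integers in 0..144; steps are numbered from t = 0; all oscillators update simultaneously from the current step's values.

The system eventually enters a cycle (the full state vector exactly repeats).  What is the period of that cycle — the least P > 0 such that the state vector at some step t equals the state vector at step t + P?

Simulating step by step:
t=0: [73, 19, 18, 130]
t=1: [28, 41, 38, 25]
t=2: [74, 47, 106, 90]
t=3: [46, 40, 56, 85]
t=4: [39, 25, 72, 77]
t=5: [22, 53, 35, 33]
t=6: [72, 78, 114, 108]
t=7: [32, 51, 74, 55]
t=8: [97, 64, 45, 77]
t=9: [30, 87, 50, 35]
t=10: [104, 89, 75, 109]
t=11: [52, 81, 52, 52]
t=12: [66, 66, 66, 66]
t=13: [136, 136, 136, 136]
t=14: [51, 51, 51, 51]
t=15: [61, 61, 61, 61]
t=16: [111, 111, 111, 111]
t=17: [71, 71, 71, 71]
t=18: [16, 16, 16, 16]
t=19: [31, 31, 31, 31]
t=20: [106, 106, 106, 106]
t=21: [46, 46, 46, 46]
t=22: [36, 36, 36, 36]
t=23: [131, 131, 131, 131]
t=24: [26, 26, 26, 26]
t=25: [81, 81, 81, 81]
t=26: [66, 66, 66, 66]

Answer: 14
Key observation: The state at step 12, [66, 66, 66, 66], reappears at step 26 — and no state repeats earlier — so the cycle the system enters has period 14.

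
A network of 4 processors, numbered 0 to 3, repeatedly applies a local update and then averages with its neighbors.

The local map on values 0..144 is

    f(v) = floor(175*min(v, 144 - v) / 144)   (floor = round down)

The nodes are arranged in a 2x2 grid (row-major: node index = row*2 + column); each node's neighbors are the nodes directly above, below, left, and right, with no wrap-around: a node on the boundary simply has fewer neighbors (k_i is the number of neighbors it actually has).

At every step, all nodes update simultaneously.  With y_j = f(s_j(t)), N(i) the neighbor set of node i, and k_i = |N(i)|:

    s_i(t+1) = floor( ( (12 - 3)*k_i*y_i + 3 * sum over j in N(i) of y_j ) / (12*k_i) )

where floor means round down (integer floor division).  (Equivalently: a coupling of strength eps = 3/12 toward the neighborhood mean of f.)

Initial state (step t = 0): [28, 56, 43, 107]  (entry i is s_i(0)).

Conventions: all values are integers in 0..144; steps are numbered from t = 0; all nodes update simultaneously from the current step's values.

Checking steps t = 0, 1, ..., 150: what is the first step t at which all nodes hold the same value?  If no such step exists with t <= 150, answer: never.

Simulating step by step:
t=0: [28, 56, 43, 107]  (not all equal)
t=1: [40, 60, 48, 48]  (not all equal)
t=2: [52, 67, 56, 59]  (not all equal)
t=3: [65, 77, 67, 71]  (not all equal)
t=4: [78, 81, 81, 84]  (not all equal)
t=5: [79, 76, 76, 73]  (not all equal)
t=6: [79, 82, 82, 85]  (not all equal)
t=7: [77, 74, 74, 72]  (not all equal)
t=8: [82, 84, 84, 86]  (not all equal)
t=9: [74, 72, 72, 70]  (not all equal)
t=10: [85, 86, 86, 85]  (not all equal)
t=11: [70, 70, 70, 70]  (all equal)

Answer: 11
Key observation: Synchronization is absorbing here: once all nodes are equal they stay equal, and step 11 is the first all-equal step.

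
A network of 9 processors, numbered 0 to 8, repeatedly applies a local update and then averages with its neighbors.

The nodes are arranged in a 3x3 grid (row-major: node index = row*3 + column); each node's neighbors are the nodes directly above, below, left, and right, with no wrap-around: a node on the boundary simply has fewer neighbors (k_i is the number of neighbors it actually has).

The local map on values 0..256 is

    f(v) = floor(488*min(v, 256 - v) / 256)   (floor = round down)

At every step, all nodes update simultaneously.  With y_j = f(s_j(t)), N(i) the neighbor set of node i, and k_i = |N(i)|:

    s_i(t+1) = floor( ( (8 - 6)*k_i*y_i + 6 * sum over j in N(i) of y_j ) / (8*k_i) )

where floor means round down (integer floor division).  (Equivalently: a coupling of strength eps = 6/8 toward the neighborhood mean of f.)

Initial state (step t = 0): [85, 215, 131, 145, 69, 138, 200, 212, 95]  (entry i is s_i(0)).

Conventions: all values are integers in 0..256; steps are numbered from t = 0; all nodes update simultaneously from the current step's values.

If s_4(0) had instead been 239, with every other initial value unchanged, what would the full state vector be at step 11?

Simulating step by step:
t=0: [85, 215, 131, 145, 239, 138, 200, 212, 95]
t=1: [148, 127, 172, 127, 119, 168, 136, 100, 160]
t=2: [232, 208, 193, 225, 214, 184, 219, 206, 179]
t=3: [67, 84, 115, 63, 91, 120, 75, 97, 123]
t=4: [136, 169, 200, 140, 173, 213, 149, 183, 213]
t=5: [201, 164, 118, 202, 153, 106, 185, 145, 102]
t=6: [129, 174, 197, 134, 178, 204, 151, 184, 203]
t=7: [206, 164, 123, 205, 154, 115, 188, 146, 113]
t=8: [125, 174, 206, 128, 179, 215, 147, 186, 214]
t=9: [209, 158, 111, 208, 151, 99, 193, 141, 99]
t=10: [126, 171, 193, 125, 178, 196, 146, 181, 199]
t=11: [210, 167, 133, 208, 160, 122, 194, 151, 123]

Answer: [210, 167, 133, 208, 160, 122, 194, 151, 123]
Key observation: This trace re-runs the system from the modified initial state.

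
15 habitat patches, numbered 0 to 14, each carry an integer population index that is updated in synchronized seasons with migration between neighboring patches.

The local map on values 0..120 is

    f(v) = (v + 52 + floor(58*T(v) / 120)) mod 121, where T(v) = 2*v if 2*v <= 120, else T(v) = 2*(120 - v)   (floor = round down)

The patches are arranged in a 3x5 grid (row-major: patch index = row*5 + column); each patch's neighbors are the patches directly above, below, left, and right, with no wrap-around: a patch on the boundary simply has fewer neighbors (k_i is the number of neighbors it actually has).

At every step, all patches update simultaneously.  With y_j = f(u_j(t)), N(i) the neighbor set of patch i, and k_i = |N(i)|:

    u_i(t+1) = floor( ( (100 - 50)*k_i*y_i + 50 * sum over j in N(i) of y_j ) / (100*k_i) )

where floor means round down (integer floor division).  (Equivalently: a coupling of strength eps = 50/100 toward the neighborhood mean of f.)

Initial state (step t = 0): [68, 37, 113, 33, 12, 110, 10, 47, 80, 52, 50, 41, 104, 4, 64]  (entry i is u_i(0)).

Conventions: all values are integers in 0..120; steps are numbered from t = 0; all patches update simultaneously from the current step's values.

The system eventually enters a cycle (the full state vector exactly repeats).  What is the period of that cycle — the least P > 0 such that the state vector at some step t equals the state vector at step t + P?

Answer: 3
Key observation: The state at step 20, [50, 50, 50, 50, 50, 50, 50, 50, 50, 50, 50, 50, 50, 50, 50], reappears at step 23 — and no state repeats earlier — so the cycle the system enters has period 3.

Derivation:
t=0: [68, 37, 113, 33, 12, 110, 10, 47, 80, 52, 50, 41, 104, 4, 64]
t=1: [37, 29, 48, 87, 74, 49, 46, 39, 53, 45, 29, 30, 40, 54, 47]
t=2: [35, 62, 40, 42, 41, 35, 42, 14, 31, 27, 89, 78, 30, 29, 25]
t=3: [102, 48, 28, 28, 35, 90, 43, 70, 94, 89, 66, 53, 95, 108, 104]
t=4: [43, 41, 83, 99, 99, 44, 27, 52, 56, 61, 45, 36, 47, 50, 49]
t=5: [14, 33, 40, 48, 49, 31, 60, 43, 40, 44, 14, 25, 22, 29, 33]
t=6: [96, 80, 30, 20, 24, 90, 67, 27, 25, 33, 92, 87, 85, 91, 89]
t=7: [49, 59, 96, 97, 101, 49, 56, 91, 95, 99, 49, 49, 58, 58, 66]
t=8: [32, 43, 49, 50, 50, 29, 39, 48, 49, 49, 27, 32, 42, 46, 48]
t=9: [88, 32, 25, 28, 28, 92, 36, 21, 26, 27, 108, 77, 33, 21, 24]
t=10: [65, 82, 102, 105, 106, 41, 38, 86, 101, 104, 49, 52, 97, 99, 99]
t=11: [39, 41, 49, 50, 50, 19, 20, 43, 49, 50, 24, 30, 47, 50, 50]
t=12: [28, 26, 22, 28, 29, 77, 73, 28, 26, 28, 99, 91, 37, 27, 29]
t=13: [91, 93, 100, 104, 108, 58, 63, 84, 104, 107, 49, 42, 45, 88, 107]
t=14: [48, 49, 49, 50, 50, 43, 44, 45, 49, 50, 28, 22, 28, 44, 49]
t=15: [23, 25, 26, 28, 29, 32, 28, 31, 25, 28, 81, 86, 75, 35, 25]
t=16: [102, 101, 104, 105, 108, 99, 100, 101, 106, 105, 65, 58, 71, 101, 107]
t=17: [50, 50, 50, 50, 50, 49, 49, 49, 50, 50, 48, 47, 48, 49, 50]
t=18: [28, 28, 28, 29, 29, 27, 26, 27, 28, 29, 25, 24, 25, 27, 28]
t=19: [106, 106, 107, 108, 109, 104, 103, 104, 107, 108, 101, 100, 102, 105, 107]
t=20: [50, 50, 50, 50, 50, 50, 50, 50, 50, 50, 50, 50, 50, 50, 50]
t=21: [29, 29, 29, 29, 29, 29, 29, 29, 29, 29, 29, 29, 29, 29, 29]
t=22: [109, 109, 109, 109, 109, 109, 109, 109, 109, 109, 109, 109, 109, 109, 109]
t=23: [50, 50, 50, 50, 50, 50, 50, 50, 50, 50, 50, 50, 50, 50, 50]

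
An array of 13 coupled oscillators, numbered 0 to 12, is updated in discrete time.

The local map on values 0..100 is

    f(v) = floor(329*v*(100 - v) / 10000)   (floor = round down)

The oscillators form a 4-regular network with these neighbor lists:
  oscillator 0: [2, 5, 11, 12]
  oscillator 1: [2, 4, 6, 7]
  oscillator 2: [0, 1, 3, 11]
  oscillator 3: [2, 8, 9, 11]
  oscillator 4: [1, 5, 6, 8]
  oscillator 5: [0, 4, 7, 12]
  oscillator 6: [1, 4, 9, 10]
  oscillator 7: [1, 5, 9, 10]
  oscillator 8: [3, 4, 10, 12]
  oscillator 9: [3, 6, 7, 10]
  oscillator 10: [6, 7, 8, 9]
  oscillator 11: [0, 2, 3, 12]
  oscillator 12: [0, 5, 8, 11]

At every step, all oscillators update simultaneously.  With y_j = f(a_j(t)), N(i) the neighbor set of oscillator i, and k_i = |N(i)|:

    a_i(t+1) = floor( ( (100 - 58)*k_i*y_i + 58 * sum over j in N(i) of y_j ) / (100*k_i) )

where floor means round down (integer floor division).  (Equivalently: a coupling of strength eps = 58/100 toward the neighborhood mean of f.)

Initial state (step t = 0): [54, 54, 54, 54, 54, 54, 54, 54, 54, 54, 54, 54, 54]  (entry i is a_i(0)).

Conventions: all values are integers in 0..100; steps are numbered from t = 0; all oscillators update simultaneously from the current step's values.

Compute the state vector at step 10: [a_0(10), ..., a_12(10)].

Answer: [48, 48, 48, 48, 48, 48, 48, 48, 48, 48, 48, 48, 48]

Derivation:
t=0: [54, 54, 54, 54, 54, 54, 54, 54, 54, 54, 54, 54, 54]
t=1: [81, 81, 81, 81, 81, 81, 81, 81, 81, 81, 81, 81, 81]
t=2: [50, 50, 50, 50, 50, 50, 50, 50, 50, 50, 50, 50, 50]
t=3: [82, 82, 82, 82, 82, 82, 82, 82, 82, 82, 82, 82, 82]
t=4: [48, 48, 48, 48, 48, 48, 48, 48, 48, 48, 48, 48, 48]
t=5: [82, 82, 82, 82, 82, 82, 82, 82, 82, 82, 82, 82, 82]
t=6: [48, 48, 48, 48, 48, 48, 48, 48, 48, 48, 48, 48, 48]
t=7: [82, 82, 82, 82, 82, 82, 82, 82, 82, 82, 82, 82, 82]
t=8: [48, 48, 48, 48, 48, 48, 48, 48, 48, 48, 48, 48, 48]
t=9: [82, 82, 82, 82, 82, 82, 82, 82, 82, 82, 82, 82, 82]
t=10: [48, 48, 48, 48, 48, 48, 48, 48, 48, 48, 48, 48, 48]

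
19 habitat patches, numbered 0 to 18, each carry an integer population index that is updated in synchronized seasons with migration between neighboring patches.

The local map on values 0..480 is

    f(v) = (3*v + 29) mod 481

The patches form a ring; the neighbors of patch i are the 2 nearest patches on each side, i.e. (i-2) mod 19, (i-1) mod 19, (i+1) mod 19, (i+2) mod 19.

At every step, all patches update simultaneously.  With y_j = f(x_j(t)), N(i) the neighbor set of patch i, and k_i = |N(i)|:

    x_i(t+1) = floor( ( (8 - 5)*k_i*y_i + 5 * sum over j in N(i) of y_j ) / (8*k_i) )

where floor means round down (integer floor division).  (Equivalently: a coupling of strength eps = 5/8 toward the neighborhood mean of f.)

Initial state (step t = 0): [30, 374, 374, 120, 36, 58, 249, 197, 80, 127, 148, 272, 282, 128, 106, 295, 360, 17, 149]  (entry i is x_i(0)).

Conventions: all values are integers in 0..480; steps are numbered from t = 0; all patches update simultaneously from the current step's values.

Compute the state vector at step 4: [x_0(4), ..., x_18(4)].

Simulating step by step:
t=0: [30, 374, 374, 120, 36, 58, 249, 197, 80, 127, 148, 272, 282, 128, 106, 295, 360, 17, 149]
t=1: [190, 254, 201, 258, 219, 226, 227, 236, 306, 348, 401, 400, 397, 395, 346, 316, 263, 213, 262]
t=2: [197, 260, 205, 260, 221, 242, 266, 257, 310, 238, 273, 239, 236, 195, 174, 143, 226, 195, 274]
t=3: [207, 279, 218, 275, 252, 290, 330, 332, 381, 321, 334, 258, 226, 213, 193, 259, 245, 236, 267]
t=4: [249, 315, 268, 344, 278, 281, 176, 135, 112, 115, 149, 200, 194, 226, 207, 255, 271, 271, 301]

Answer: [249, 315, 268, 344, 278, 281, 176, 135, 112, 115, 149, 200, 194, 226, 207, 255, 271, 271, 301]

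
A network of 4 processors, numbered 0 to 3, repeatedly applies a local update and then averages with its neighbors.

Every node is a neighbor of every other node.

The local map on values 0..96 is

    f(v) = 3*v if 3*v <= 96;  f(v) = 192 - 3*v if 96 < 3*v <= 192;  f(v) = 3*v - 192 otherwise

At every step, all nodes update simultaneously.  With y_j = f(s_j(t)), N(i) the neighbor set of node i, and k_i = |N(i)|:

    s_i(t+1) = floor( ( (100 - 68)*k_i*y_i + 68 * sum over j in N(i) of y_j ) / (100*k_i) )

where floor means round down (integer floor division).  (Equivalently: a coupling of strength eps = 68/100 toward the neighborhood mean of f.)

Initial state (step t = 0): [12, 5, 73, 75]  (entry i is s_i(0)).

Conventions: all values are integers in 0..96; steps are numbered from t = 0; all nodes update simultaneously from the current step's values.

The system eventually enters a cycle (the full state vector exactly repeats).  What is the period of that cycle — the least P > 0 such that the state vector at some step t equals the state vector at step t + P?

Simulating step by step:
t=0: [12, 5, 73, 75]
t=1: [28, 26, 27, 28]
t=2: [81, 81, 81, 81]
t=3: [51, 51, 51, 51]
t=4: [39, 39, 39, 39]
t=5: [75, 75, 75, 75]
t=6: [33, 33, 33, 33]
t=7: [93, 93, 93, 93]
t=8: [87, 87, 87, 87]
t=9: [69, 69, 69, 69]
t=10: [15, 15, 15, 15]
t=11: [45, 45, 45, 45]
t=12: [57, 57, 57, 57]
t=13: [21, 21, 21, 21]
t=14: [63, 63, 63, 63]
t=15: [3, 3, 3, 3]
t=16: [9, 9, 9, 9]
t=17: [27, 27, 27, 27]
t=18: [81, 81, 81, 81]

Answer: 16
Key observation: The state at step 2, [81, 81, 81, 81], reappears at step 18 — and no state repeats earlier — so the cycle the system enters has period 16.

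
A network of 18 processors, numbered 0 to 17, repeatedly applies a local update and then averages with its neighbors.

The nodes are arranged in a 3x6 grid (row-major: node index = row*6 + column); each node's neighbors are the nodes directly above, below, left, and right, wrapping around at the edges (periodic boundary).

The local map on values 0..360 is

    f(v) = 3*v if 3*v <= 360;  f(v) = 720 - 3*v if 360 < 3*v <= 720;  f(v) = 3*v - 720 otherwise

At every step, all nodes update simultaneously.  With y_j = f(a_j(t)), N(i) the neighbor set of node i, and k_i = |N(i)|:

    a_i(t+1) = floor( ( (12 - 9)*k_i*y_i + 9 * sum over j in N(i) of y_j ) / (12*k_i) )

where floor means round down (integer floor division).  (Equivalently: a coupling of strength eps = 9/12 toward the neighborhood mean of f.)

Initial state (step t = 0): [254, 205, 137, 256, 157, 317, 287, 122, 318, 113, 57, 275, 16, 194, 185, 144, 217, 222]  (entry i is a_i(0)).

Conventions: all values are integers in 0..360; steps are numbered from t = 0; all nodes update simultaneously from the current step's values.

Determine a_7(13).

Answer: a_7(13) = 91

Derivation:
t=0: [254, 205, 137, 256, 157, 317, 287, 122, 318, 113, 57, 275, 16, 194, 185, 144, 217, 222]
t=1: [108, 184, 180, 234, 159, 142, 138, 204, 277, 223, 185, 138, 82, 160, 222, 188, 160, 98]
t=2: [271, 201, 110, 122, 195, 292, 261, 181, 101, 97, 198, 275, 279, 168, 142, 107, 220, 277]
t=3: [108, 182, 282, 290, 164, 122, 108, 175, 280, 279, 142, 111, 119, 186, 292, 267, 144, 109]
t=4: [307, 194, 144, 141, 260, 315, 307, 195, 141, 150, 254, 326, 302, 205, 130, 153, 246, 331]
t=5: [190, 171, 271, 239, 124, 204, 196, 172, 266, 235, 124, 203, 192, 174, 260, 236, 123, 197]
t=6: [148, 172, 88, 88, 238, 165, 147, 166, 89, 86, 241, 162, 150, 164, 86, 83, 244, 166]
t=7: [252, 236, 252, 211, 96, 194, 257, 238, 254, 211, 96, 195, 255, 235, 253, 210, 93, 194]
t=8: [55, 20, 42, 115, 220, 146, 54, 24, 42, 116, 219, 149, 56, 22, 44, 114, 220, 146]
t=9: [167, 95, 155, 250, 155, 216, 167, 95, 158, 251, 154, 216, 168, 97, 156, 251, 155, 217]
t=10: [203, 268, 216, 115, 179, 133, 203, 266, 216, 114, 179, 133, 203, 267, 217, 115, 179, 132]
t=11: [145, 85, 124, 262, 239, 256, 144, 84, 123, 262, 238, 256, 145, 84, 124, 262, 239, 256]
t=12: [235, 276, 278, 107, 23, 84, 235, 277, 277, 108, 24, 85, 234, 276, 277, 107, 23, 84]
t=13: [77, 92, 150, 235, 151, 173, 78, 91, 151, 235, 152, 174, 77, 92, 150, 234, 151, 174]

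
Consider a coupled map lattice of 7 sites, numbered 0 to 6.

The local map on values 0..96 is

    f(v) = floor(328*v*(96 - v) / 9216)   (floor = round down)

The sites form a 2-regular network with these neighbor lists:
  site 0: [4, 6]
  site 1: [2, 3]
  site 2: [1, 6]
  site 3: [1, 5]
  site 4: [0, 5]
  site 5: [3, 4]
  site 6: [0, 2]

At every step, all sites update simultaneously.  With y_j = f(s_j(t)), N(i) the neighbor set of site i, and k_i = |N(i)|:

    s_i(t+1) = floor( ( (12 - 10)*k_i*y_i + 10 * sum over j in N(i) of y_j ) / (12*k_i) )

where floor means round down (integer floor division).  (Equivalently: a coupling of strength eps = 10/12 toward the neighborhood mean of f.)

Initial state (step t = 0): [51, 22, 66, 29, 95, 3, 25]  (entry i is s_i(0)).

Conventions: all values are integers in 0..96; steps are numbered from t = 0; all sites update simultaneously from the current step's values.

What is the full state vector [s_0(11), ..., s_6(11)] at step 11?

Answer: [43, 43, 43, 43, 43, 43, 43]

Derivation:
t=0: [51, 22, 66, 29, 95, 3, 25]
t=1: [41, 67, 61, 39, 38, 31, 73]
t=2: [70, 75, 65, 71, 75, 77, 74]
t=3: [57, 65, 58, 55, 57, 58, 65]
t=4: [75, 77, 72, 75, 78, 79, 77]
t=5: [51, 57, 53, 50, 51, 51, 57]
t=6: [80, 80, 79, 80, 81, 81, 80]
t=7: [44, 45, 45, 44, 43, 43, 45]
t=8: [81, 81, 81, 81, 81, 81, 81]
t=9: [43, 43, 43, 43, 43, 43, 43]
t=10: [81, 81, 81, 81, 81, 81, 81]
t=11: [43, 43, 43, 43, 43, 43, 43]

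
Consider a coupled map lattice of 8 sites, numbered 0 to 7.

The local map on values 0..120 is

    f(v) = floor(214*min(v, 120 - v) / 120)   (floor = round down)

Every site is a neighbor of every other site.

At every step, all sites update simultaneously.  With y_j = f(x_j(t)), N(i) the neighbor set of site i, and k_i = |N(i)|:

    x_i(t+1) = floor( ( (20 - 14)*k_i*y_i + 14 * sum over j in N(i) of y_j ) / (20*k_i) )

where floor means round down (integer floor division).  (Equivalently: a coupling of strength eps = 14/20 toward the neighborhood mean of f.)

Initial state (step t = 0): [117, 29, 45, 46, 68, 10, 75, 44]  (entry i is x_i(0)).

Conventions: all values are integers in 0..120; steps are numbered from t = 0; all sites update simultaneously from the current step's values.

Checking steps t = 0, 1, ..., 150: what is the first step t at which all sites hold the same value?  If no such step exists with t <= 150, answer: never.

Answer: 4
Key observation: Synchronization is absorbing here: once all sites are equal they stay equal, and step 4 is the first all-equal step.

Derivation:
t=0: [117, 29, 45, 46, 68, 10, 75, 44]  (not all equal)
t=1: [49, 58, 64, 64, 66, 51, 64, 64]  (not all equal)
t=2: [94, 97, 97, 97, 96, 95, 97, 97]  (not all equal)
t=3: [42, 41, 41, 41, 42, 42, 41, 41]  (not all equal)
t=4: [73, 73, 73, 73, 73, 73, 73, 73]  (all equal)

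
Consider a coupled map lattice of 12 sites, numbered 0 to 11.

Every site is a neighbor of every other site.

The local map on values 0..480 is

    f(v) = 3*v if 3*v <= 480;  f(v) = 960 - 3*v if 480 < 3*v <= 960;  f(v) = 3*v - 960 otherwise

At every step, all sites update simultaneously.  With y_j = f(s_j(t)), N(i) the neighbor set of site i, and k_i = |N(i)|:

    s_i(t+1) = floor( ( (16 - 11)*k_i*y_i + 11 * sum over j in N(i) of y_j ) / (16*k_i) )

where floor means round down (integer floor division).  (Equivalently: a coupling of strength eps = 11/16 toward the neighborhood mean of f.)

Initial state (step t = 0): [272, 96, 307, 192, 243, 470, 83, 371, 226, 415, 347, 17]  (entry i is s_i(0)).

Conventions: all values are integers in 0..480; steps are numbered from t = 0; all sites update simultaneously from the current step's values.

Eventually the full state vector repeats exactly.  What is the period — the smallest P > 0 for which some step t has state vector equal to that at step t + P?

Answer: 4
Key observation: The state at step 19, [433, 432, 433, 432, 432, 432, 432, 433, 432, 432, 433, 433], reappears at step 23 — and no state repeats earlier — so the cycle the system enters has period 4.

Derivation:
t=0: [272, 96, 307, 192, 243, 470, 83, 371, 226, 415, 347, 17]
t=1: [200, 236, 174, 260, 222, 277, 227, 203, 235, 236, 185, 177]
t=2: [316, 289, 336, 271, 300, 258, 296, 314, 290, 289, 327, 333]
t=3: [57, 78, 66, 91, 69, 101, 72, 59, 77, 78, 60, 64]
t=4: [206, 222, 213, 231, 215, 239, 217, 207, 221, 222, 208, 211]
t=5: [315, 303, 310, 297, 309, 291, 307, 315, 304, 303, 314, 312]
t=6: [33, 42, 37, 47, 38, 51, 39, 33, 42, 42, 34, 36]
t=7: [113, 120, 116, 124, 117, 127, 118, 113, 120, 120, 114, 115]
t=8: [350, 355, 352, 358, 353, 360, 354, 350, 355, 355, 351, 351]
t=9: [98, 102, 99, 104, 100, 105, 101, 98, 102, 102, 99, 99]
t=10: [300, 303, 300, 304, 301, 305, 302, 300, 303, 303, 300, 300]
t=11: [56, 53, 56, 53, 55, 52, 54, 56, 53, 53, 56, 56]
t=12: [164, 162, 164, 162, 163, 161, 162, 164, 162, 162, 164, 164]
t=13: [470, 472, 470, 472, 471, 472, 472, 470, 472, 472, 470, 470]
t=14: [452, 453, 452, 453, 453, 453, 453, 452, 453, 453, 452, 452]
t=15: [397, 398, 397, 398, 398, 398, 398, 397, 398, 398, 397, 397]
t=16: [232, 233, 232, 233, 233, 233, 233, 232, 233, 233, 232, 232]
t=17: [262, 261, 262, 261, 261, 261, 261, 262, 261, 261, 262, 262]
t=18: [175, 176, 175, 176, 176, 176, 176, 175, 176, 176, 175, 175]
t=19: [433, 432, 433, 432, 432, 432, 432, 433, 432, 432, 433, 433]
t=20: [337, 336, 337, 336, 336, 336, 336, 337, 336, 336, 337, 337]
t=21: [49, 48, 49, 48, 48, 48, 48, 49, 48, 48, 49, 49]
t=22: [145, 144, 145, 144, 144, 144, 144, 145, 144, 144, 145, 145]
t=23: [433, 432, 433, 432, 432, 432, 432, 433, 432, 432, 433, 433]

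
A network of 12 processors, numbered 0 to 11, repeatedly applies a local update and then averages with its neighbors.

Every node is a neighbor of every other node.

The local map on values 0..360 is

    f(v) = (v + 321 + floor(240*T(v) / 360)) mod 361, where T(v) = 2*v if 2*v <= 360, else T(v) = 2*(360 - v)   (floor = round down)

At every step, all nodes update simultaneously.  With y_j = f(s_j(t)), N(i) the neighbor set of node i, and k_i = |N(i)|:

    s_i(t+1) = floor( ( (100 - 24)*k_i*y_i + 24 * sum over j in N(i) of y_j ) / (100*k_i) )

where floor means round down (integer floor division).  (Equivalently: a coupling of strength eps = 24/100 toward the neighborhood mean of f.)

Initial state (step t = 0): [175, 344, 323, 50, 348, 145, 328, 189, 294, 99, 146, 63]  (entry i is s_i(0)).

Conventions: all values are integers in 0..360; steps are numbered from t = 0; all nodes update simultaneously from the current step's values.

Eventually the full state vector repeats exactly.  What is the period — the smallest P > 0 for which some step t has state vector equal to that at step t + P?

Answer: 2
Key observation: The state at step 11, [321, 321, 321, 86, 321, 321, 321, 321, 321, 194, 321, 322], reappears at step 13 — and no state repeats earlier — so the cycle the system enters has period 2.

Derivation:
t=0: [175, 344, 323, 50, 348, 145, 328, 189, 294, 99, 146, 63]
t=1: [62, 297, 302, 113, 296, 277, 301, 69, 310, 198, 279, 136]
t=2: [145, 319, 318, 232, 319, 324, 318, 157, 316, 77, 324, 272]
t=3: [295, 320, 321, 75, 320, 320, 321, 315, 321, 177, 320, 332]
t=4: [327, 321, 321, 175, 321, 321, 321, 323, 321, 84, 321, 318]
t=5: [320, 321, 321, 81, 321, 321, 321, 321, 321, 191, 321, 322]
t=6: [322, 322, 322, 186, 322, 322, 322, 322, 322, 87, 322, 321]
t=7: [321, 321, 321, 88, 321, 321, 321, 321, 321, 196, 321, 322]
t=8: [322, 322, 322, 198, 322, 322, 322, 322, 322, 86, 322, 321]
t=9: [321, 321, 321, 85, 321, 321, 321, 321, 321, 194, 321, 322]
t=10: [322, 322, 322, 193, 322, 322, 322, 322, 322, 86, 322, 321]
t=11: [321, 321, 321, 86, 321, 321, 321, 321, 321, 194, 321, 322]
t=12: [322, 322, 322, 194, 322, 322, 322, 322, 322, 86, 322, 321]
t=13: [321, 321, 321, 86, 321, 321, 321, 321, 321, 194, 321, 322]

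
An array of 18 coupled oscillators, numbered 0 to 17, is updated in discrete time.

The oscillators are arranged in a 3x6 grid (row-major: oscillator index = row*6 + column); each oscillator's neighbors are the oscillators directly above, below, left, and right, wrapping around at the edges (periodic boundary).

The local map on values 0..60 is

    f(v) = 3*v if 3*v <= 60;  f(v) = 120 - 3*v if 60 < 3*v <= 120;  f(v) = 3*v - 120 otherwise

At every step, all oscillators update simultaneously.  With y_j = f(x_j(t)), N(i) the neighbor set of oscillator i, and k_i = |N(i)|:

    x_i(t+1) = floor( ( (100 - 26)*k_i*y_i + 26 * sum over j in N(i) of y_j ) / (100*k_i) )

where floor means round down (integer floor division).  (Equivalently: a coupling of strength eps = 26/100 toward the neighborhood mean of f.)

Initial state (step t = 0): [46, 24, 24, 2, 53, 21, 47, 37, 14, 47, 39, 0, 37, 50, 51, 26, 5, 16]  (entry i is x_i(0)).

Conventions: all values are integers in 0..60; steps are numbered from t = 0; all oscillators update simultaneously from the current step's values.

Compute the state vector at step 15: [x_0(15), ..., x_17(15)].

Simulating step by step:
t=0: [46, 24, 24, 2, 53, 21, 47, 37, 14, 47, 39, 0, 37, 50, 51, 26, 5, 16]
t=1: [22, 42, 43, 14, 34, 49, 17, 15, 38, 21, 7, 8, 14, 28, 34, 35, 19, 40]
t=2: [48, 13, 11, 37, 22, 26, 48, 39, 12, 47, 25, 24, 40, 33, 17, 22, 45, 9]
t=3: [24, 34, 33, 17, 47, 41, 22, 10, 33, 24, 42, 44, 6, 21, 47, 46, 22, 26]
t=4: [41, 23, 22, 44, 22, 10, 46, 31, 23, 41, 13, 15, 26, 47, 23, 24, 45, 36]
t=5: [11, 44, 50, 19, 46, 29, 20, 29, 46, 11, 36, 39, 34, 26, 49, 40, 21, 17]
t=6: [32, 17, 29, 47, 23, 31, 50, 33, 21, 30, 16, 12, 25, 36, 25, 11, 47, 44]
t=7: [27, 43, 35, 25, 45, 27, 30, 25, 50, 32, 44, 34, 38, 19, 42, 32, 24, 17]
t=8: [34, 16, 16, 38, 20, 36, 29, 41, 28, 24, 15, 21, 15, 46, 12, 25, 42, 44]
t=9: [22, 41, 43, 17, 48, 18, 32, 10, 35, 44, 44, 48, 38, 21, 36, 39, 14, 16]
t=10: [45, 11, 11, 40, 28, 49, 25, 28, 15, 14, 15, 26, 16, 45, 14, 9, 36, 43]
t=11: [21, 30, 32, 8, 32, 26, 42, 35, 43, 38, 41, 39, 40, 21, 38, 26, 16, 15]
t=12: [47, 32, 22, 24, 25, 39, 9, 17, 9, 9, 7, 8, 10, 45, 13, 36, 42, 39]
t=13: [21, 26, 48, 44, 38, 8, 28, 43, 31, 27, 22, 21, 26, 20, 35, 16, 9, 6]
t=14: [51, 40, 24, 16, 12, 26, 37, 17, 25, 38, 48, 50, 42, 51, 21, 41, 28, 23]
t=15: [28, 10, 45, 41, 36, 40, 14, 43, 43, 12, 24, 30, 12, 31, 50, 11, 34, 45]

Answer: [28, 10, 45, 41, 36, 40, 14, 43, 43, 12, 24, 30, 12, 31, 50, 11, 34, 45]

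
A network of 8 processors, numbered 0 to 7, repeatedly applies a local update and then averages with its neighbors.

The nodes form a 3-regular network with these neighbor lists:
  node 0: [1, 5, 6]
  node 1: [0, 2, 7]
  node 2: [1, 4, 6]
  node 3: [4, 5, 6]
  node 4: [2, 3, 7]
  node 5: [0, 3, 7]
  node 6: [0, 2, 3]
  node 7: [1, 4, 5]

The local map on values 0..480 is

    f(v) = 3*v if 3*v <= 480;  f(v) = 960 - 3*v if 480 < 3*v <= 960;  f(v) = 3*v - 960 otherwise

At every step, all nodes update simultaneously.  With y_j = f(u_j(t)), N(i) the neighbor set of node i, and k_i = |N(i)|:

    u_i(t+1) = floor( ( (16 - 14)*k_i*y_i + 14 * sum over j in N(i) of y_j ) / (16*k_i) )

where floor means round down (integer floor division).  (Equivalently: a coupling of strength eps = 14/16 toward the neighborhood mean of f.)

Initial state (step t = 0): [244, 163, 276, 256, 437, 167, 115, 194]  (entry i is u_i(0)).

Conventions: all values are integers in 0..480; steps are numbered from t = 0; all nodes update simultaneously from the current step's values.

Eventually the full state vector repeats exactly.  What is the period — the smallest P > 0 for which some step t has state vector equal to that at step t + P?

Simulating step by step:
t=0: [244, 163, 276, 256, 437, 167, 115, 194]
t=1: [400, 274, 356, 360, 248, 290, 204, 420]
t=2: [198, 206, 218, 205, 181, 203, 180, 167]
t=3: [370, 372, 382, 389, 375, 385, 349, 381]
t=4: [146, 170, 142, 156, 188, 181, 169, 173]
t=5: [439, 436, 432, 427, 438, 445, 445, 423]
t=6: [364, 335, 356, 362, 326, 334, 342, 352]
t=7: [61, 103, 51, 52, 98, 108, 115, 42]
t=8: [308, 173, 295, 300, 163, 176, 186, 286]
t=9: [376, 117, 392, 388, 128, 111, 100, 404]
t=10: [308, 229, 328, 322, 244, 223, 209, 343]
t=11: [266, 71, 246, 249, 57, 68, 60, 239]
t=12: [194, 209, 192, 188, 219, 205, 196, 201]
t=13: [353, 368, 342, 347, 369, 373, 384, 330]
t=14: [156, 74, 149, 155, 70, 81, 95, 135]
t=15: [277, 412, 265, 273, 410, 420, 438, 247]
t=16: [287, 184, 283, 287, 186, 180, 171, 274]
t=17: [384, 152, 380, 382, 151, 150, 146, 376]
t=18: [416, 214, 415, 414, 212, 215, 217, 417]
t=19: [310, 291, 313, 311, 290, 290, 288, 315]
t=20: [83, 30, 82, 83, 29, 32, 34, 79]
t=21: [115, 224, 112, 114, 224, 226, 229, 109]
t=22: [289, 330, 289, 288, 329, 331, 332, 291]
t=23: [40, 83, 38, 40, 83, 84, 86, 37]
t=24: [236, 131, 234, 236, 131, 133, 135, 232]
t=25: [380, 274, 379, 380, 274, 273, 272, 378]
t=26: [145, 172, 144, 145, 172, 173, 174, 143]
t=27: [440, 433, 440, 440, 433, 434, 434, 441]
t=28: [343, 358, 342, 343, 358, 358, 357, 342]
t=29: [107, 72, 107, 107, 72, 73, 73, 108]
t=30: [230, 308, 230, 230, 308, 309, 308, 230]
t=31: [64, 240, 65, 64, 240, 240, 240, 64]
t=32: [234, 198, 234, 234, 198, 198, 198, 234]
t=33: [352, 271, 352, 352, 271, 271, 271, 352]
t=34: [140, 102, 140, 140, 102, 102, 102, 140]
t=35: [320, 405, 320, 320, 405, 405, 405, 320]
t=36: [223, 31, 223, 223, 31, 31, 31, 223]
t=37: [117, 266, 117, 117, 266, 266, 266, 117]
t=38: [185, 327, 185, 185, 327, 327, 327, 185]
t=39: [69, 357, 69, 69, 357, 357, 357, 69]
t=40: [123, 195, 123, 123, 195, 195, 195, 123]
t=41: [374, 369, 374, 374, 369, 369, 369, 374]
t=42: [148, 160, 148, 148, 160, 160, 160, 148]
t=43: [475, 448, 475, 475, 448, 448, 448, 475]
t=44: [394, 454, 394, 394, 454, 454, 454, 394]
t=45: [379, 244, 379, 379, 244, 244, 244, 379]
t=46: [221, 183, 221, 221, 183, 183, 183, 221]
t=47: [396, 311, 396, 396, 311, 311, 311, 396]
t=48: [52, 202, 52, 52, 202, 202, 202, 52]
t=49: [329, 180, 329, 329, 180, 180, 180, 329]
t=50: [370, 76, 370, 370, 76, 76, 76, 370]
t=51: [218, 159, 218, 218, 159, 159, 159, 218]
t=52: [455, 327, 455, 455, 327, 327, 327, 455]
t=53: [69, 357, 69, 69, 357, 357, 357, 69]

Answer: 14
Key observation: The state at step 39, [69, 357, 69, 69, 357, 357, 357, 69], reappears at step 53 — and no state repeats earlier — so the cycle the system enters has period 14.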